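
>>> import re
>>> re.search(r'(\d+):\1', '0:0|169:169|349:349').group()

'0:0'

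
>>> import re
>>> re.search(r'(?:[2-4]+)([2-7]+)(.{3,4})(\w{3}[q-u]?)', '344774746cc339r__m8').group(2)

Pattern: one or more of a character in [2-4] (non-capturing group); then one or more of a character in [2-7] (captured); then 3 to 4 of any character (captured); then exactly 3 of a word character, then optionally a character in [q-u] (captured).
`re.search` tries every starting position until one works.
The match spans [0:16] → '344774746cc339r_'.
Captured: group 1 = '774746', group 2 = 'cc33', group 3 = '9r_'.

'cc33'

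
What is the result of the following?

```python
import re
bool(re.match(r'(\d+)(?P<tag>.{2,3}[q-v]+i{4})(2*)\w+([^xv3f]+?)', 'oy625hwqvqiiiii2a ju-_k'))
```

`match` is anchored at position 0; if the pattern doesn't fit there, it returns None.
Here the string doesn't start with a match, so the call returns None, and `bool(None)` is False.

False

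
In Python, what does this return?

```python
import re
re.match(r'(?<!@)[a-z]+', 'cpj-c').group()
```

The negative lookaround is zero-width — it rules out positions where the adjacent text would match, without consuming anything.
`re.match` only tries the pattern at the start of the string.
The match spans [0:3] → 'cpj'.

'cpj'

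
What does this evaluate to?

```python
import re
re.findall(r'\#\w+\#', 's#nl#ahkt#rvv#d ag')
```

['#nl#', '#rvv#']

With no groups in the pattern, `findall` gives back each whole match — 2 here.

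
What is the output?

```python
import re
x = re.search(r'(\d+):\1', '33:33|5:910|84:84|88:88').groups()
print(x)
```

('33',)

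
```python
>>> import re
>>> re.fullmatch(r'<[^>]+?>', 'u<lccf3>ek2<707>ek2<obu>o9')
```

`re.fullmatch` is like wrapping the pattern in `^…$` (in single-line mode).
Here there's no way to consume every character, so the call returns None.

None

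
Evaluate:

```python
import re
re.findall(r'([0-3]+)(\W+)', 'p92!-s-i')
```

[('2', '!-')]

The pattern matches one or more of a character in [0-3] (captured); then one or more of a non-word character (captured).
Multiple groups make `findall` return tuples — one 2-tuple for the one match.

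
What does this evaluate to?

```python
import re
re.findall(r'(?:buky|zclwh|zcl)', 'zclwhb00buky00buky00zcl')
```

['zclwh', 'buky', 'buky', 'zcl']

Alternation tries branches left to right and keeps the first one that lets the overall match succeed at that position.
Scanning left to right: at [0:5] → 'zclwh'; at [8:12] → 'buky'; at [14:18] → 'buky'; at [20:23] → 'zcl'.
With no groups in the pattern, `findall` gives back each whole match — 4 here.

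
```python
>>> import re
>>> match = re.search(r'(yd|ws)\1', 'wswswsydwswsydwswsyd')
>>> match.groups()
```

('ws',)

`\1` has to match the exact text group 1 already captured.
`re.search` tries every starting position until one works.
The match spans [0:4] → 'wsws'.
Captured: group 1 = 'ws'.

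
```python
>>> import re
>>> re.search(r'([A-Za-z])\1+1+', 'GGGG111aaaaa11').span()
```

`\1` is not a pattern — it's the concrete string captured by group 1, re-applied verbatim.
The match spans [0:7] → 'GGGG111'.

(0, 7)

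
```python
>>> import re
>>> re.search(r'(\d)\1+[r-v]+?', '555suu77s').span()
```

`\1` is not a pattern — it's the concrete string captured by group 1, re-applied verbatim.
Unlike `match`, `search` isn't anchored — it looks for the pattern anywhere in the string.
The match spans [0:4] → '555s'.
Captured: group 1 = '5'.

(0, 4)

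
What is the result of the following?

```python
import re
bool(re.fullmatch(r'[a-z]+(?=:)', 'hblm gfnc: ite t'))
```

False

The `(?=…)`/`(?<=…)` assertion just peeks at neighbouring text; it doesn't advance the match position.
For `fullmatch`, every character of the input must be accounted for by the pattern.
Here the pattern can't cover the whole string, so the call returns None, and `bool(None)` is False.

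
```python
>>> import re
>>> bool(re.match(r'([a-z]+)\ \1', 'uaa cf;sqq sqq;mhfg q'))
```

`\1` has to match the exact text group 1 already captured.
`re.match` won't scan ahead — the pattern has to work from the very first character.
Here the pattern fails at index 0, so the call returns None, and `bool(None)` is False.

False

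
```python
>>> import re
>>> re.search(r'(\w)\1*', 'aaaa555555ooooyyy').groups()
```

('a',)

The match spans [0:4] → 'aaaa'.
Captured: group 1 = 'a'.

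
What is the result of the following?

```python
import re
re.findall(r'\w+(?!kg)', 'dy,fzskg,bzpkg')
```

The negative lookaround is zero-width — it rules out positions where the adjacent text would match, without consuming anything.
Matches: at [0:2] → 'dy'; at [3:8] → 'fzskg'; at [9:14] → 'bzpkg'.
No capturing groups, so `findall` returns the 3 full match strings.

['dy', 'fzskg', 'bzpkg']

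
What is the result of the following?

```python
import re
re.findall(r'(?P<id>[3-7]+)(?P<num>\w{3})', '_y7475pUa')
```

The pattern matches one or more of a character in [3-7] (captured as 'id'); then exactly 3 of a word character (captured as 'num').
Scanning left to right: at [2:9] match '7475pUa', groups = ('7475', 'pUa').
With 2 capturing groups, `findall` returns a 2-tuple per match.

[('7475', 'pUa')]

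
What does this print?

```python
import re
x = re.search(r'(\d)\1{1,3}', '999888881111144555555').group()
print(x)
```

999

A backreference is literal: `\1` must see the identical characters the first group matched.
`re.search` scans for the first position where the pattern succeeds.
The match spans [0:3] → '999'.
Captured: group 1 = '9'.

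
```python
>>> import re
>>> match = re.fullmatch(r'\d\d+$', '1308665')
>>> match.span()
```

`re.fullmatch` is like wrapping the pattern in `^…$` (in single-line mode).
The match spans [0:7] → '1308665'.

(0, 7)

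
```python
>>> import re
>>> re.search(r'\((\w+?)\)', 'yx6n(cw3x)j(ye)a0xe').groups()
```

`search` walks the string left to right and returns the first match it finds.
The match spans [4:10] → '(cw3x)'.
Captured: group 1 = 'cw3x'.

('cw3x',)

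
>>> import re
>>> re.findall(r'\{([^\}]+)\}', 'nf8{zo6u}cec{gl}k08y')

['zo6u', 'gl']

One capturing group, so `findall` returns just the captured substring from each match — 2 in all.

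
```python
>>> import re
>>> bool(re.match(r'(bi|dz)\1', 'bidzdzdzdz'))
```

After group 1 captures some text, `\1` only succeeds where that same text appears again.
`match` is anchored at position 0; if the pattern doesn't fit there, it returns None.
Here the string doesn't start with a match, so the call returns None, and `bool(None)` is False.

False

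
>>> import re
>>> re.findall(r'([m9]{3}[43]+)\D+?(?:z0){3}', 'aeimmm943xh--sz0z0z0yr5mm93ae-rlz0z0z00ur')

The pattern matches exactly 3 of one of [m9], then one or more of one of [43] (captured); then one or more of a non-digit (lazy), then the literal 'z0' repeated 3 times.
Matches: at [4:20] match 'mm943xh--sz0z0z0', group 1 = 'mm943'; at [23:38] match 'mm93ae-rlz0z0z0', group 1 = 'mm93'.
Because there's exactly one group, `findall` drops the full match and keeps group 1 from each hit.

['mm943', 'mm93']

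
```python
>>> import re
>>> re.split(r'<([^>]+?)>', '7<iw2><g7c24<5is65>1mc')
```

['7', 'iw2', '', 'g7c24<5is65', '1mc']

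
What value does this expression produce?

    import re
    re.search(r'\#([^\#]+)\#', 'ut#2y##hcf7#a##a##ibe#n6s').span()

(2, 6)

The match spans [2:6] → '#2y#'.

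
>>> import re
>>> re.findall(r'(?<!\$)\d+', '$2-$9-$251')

['51']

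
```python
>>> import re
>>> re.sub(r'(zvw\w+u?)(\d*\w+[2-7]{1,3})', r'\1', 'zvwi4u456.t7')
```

'zvwi4u4.t7'

Pattern: the literal 'zvw', then one or more of a word character, then optionally the literal 'u' (captured); then zero or more of a digit, then one or more of a word character, then 1 to 3 of a character in [2-7] (captured).
Matches: at [0:9] → 'zvwi4u456'.
`\1` in the replacement pulls in group 1's text for each match.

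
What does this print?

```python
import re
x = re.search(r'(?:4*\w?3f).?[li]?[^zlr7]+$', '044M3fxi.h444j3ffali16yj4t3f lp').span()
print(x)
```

Pattern: zero or more of a literal '4', then optionally a word character, then the literal '3f' (non-capturing group); then optionally any character; then optionally one of [li], then one or more of any character except [zlr7]; then anchored at the end.
`re.search` scans for the first position where the pattern succeeds.
The match spans [24:31] → '4t3f lp'.

(24, 31)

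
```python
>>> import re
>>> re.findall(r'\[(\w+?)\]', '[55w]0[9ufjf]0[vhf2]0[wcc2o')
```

['55w', '9ufjf', 'vhf2']

`findall` collects group 1 from each match (3 total).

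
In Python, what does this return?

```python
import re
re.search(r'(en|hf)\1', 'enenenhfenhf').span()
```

(0, 4)

The backreference `\1` re-matches whatever the first group consumed, character for character.
`re.search` scans for the first position where the pattern succeeds.
The match spans [0:4] → 'enen'.
Captured: group 1 = 'en'.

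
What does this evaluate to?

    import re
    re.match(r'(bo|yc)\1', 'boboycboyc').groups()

('bo',)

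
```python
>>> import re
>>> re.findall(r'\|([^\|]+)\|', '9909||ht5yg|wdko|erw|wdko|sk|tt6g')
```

One capturing group, so `findall` returns just the captured substring from each match — 3 in all.

['ht5yg', 'erw', 'sk']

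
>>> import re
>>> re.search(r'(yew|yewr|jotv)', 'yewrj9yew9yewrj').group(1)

'yew'

`|` is ordered: at each position the engine commits to the first alternative that works.
`re.search` scans for the first position where the pattern succeeds.
The match spans [0:3] → 'yew'.
Captured: group 1 = 'yew'.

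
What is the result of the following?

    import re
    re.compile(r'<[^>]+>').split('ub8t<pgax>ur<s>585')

Matches to split on: at [4:10] → '<pgax>'; at [12:15] → '<s>'.
`split` removes every match and returns the 3 fragments in between.

['ub8t', 'ur', '585']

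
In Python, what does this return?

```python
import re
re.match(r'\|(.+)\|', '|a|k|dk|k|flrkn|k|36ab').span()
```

(0, 18)

`re.match` only tries the pattern at the start of the string.
The match spans [0:18] → '|a|k|dk|k|flrkn|k|'.
Captured: group 1 = 'a|k|dk|k|flrkn|k'.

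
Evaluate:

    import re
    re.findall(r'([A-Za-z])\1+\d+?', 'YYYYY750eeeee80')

`\1` has to match the exact text group 1 already captured.
`findall` collects group 1 from each match (2 total).

['Y', 'e']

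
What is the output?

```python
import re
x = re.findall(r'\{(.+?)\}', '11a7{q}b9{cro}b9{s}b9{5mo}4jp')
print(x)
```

['q', 'cro', 's', '5mo']

Lazy quantifiers expand one character at a time until the remainder of the pattern can match.
`findall` collects group 1 from each match (4 total).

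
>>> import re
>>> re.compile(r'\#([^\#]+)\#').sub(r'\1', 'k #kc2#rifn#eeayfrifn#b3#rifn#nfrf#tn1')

`\1` in the replacement pulls in group 1's text for each match.

'k kc2rifneeayfrifnb3rifnnfrf#tn1'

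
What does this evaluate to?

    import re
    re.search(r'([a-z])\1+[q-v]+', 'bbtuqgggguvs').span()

A backreference is literal: `\1` must see the identical characters the first group matched.
`search` walks the string left to right and returns the first match it finds.
The match spans [0:5] → 'bbtuq'.
Captured: group 1 = 'b'.

(0, 5)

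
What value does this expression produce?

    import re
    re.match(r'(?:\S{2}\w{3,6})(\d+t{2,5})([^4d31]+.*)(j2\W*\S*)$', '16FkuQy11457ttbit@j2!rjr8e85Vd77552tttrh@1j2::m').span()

Pattern: exactly 2 of a non-whitespace character, then 3 to 6 of a word character (non-capturing group); then one or more of a digit, then 2 to 5 of the literal 't' (captured); then one or more of any character except [4d31], then zero or more of any character (captured); then the literal 'j2', then zero or more of a non-word character, then zero or more of a non-whitespace character (captured); then anchored at the end.
`re.match` only tries the pattern at the start of the string.
The match spans [0:47] → '16FkuQy11457ttbit@j2!rjr8e85Vd77552tttrh@1j2::m'.
Captured: group 1 = '1457tt', group 2 = 'bit@j2!rjr8e85Vd77552tttrh@1', group 3 = 'j2::m'.

(0, 47)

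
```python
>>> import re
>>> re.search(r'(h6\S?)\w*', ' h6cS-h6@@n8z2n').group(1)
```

The match spans [1:5] → 'h6cS'.
Captured: group 1 = 'h6c'.

'h6c'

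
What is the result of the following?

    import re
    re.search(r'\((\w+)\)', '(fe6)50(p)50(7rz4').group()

`search` walks the string left to right and returns the first match it finds.
The match spans [0:5] → '(fe6)'.
Captured: group 1 = 'fe6'.

'(fe6)'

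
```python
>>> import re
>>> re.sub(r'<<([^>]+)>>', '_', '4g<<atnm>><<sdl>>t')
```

Every occurrence is swapped for '_'.

'4g__t'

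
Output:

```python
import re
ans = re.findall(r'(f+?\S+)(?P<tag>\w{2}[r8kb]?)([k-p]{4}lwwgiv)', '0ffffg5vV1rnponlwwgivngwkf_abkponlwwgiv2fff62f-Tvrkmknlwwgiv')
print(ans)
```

The pattern matches one or more of the literal 'f' (lazy), then one or more of a non-whitespace character (captured); then exactly 2 of a word character, then optionally one of [r8kb] (captured as 'tag'); then exactly 4 of a character in [k-p], then the literal 'lww', then the literal 'giv' (captured).
Walking the string: at [1:60] match 'ffffg5vV1rnponlwwgivngwkf_abkponlwwgiv2fff62f-Tvrkmknlwwgiv', groups = ('ffffg5vV1rnponlwwgivngwkf_abkponlwwgiv2fff62f-T', 'vr', 'kmknlwwgiv').
3 groups means the one result is a tuple of 3 captured strings — 1 here.

[('ffffg5vV1rnponlwwgivngwkf_abkponlwwgiv2fff62f-T', 'vr', 'kmknlwwgiv')]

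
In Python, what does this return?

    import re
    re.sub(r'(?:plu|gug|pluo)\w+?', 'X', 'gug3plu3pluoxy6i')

'XXXxy6i'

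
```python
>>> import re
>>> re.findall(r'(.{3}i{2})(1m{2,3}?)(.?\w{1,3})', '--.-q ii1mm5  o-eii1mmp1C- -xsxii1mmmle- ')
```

A non-greedy quantifier consumes as few characters as it can — just enough that the remainder of the pattern still matches from where it stops; whatever follows it matches normally.
Multiple groups make `findall` return tuples — one 3-tuple for each match.

[('-q ii', '1mm', '5'), ('o-eii', '1mm', 'p1C'), ('xsxii', '1mm', 'mle')]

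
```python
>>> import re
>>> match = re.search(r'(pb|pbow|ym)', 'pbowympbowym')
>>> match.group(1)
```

Alternation tries branches left to right and keeps the first one that lets the overall match succeed at that position.
`re.search` scans for the first position where the pattern succeeds.
The match spans [0:2] → 'pb'.
Captured: group 1 = 'pb'.

'pb'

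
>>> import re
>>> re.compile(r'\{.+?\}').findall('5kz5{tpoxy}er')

['{tpoxy}']

Matches: at [4:11] → '{tpoxy}'.
`findall` yields the raw match text (1 of them) because the pattern has no groups.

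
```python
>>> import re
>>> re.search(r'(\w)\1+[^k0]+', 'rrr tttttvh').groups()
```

('r',)

`\1` has to match the exact text group 1 already captured.
Unlike `match`, `search` isn't anchored — it looks for the pattern anywhere in the string.
The match spans [0:11] → 'rrr tttttvh'.
Captured: group 1 = 'r'.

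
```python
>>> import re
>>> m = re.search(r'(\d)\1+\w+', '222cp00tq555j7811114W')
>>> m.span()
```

(0, 21)

`\1` is not a pattern — it's the concrete string captured by group 1, re-applied verbatim.
`re.search` scans for the first position where the pattern succeeds.
The match spans [0:21] → '222cp00tq555j7811114W'.
Captured: group 1 = '2'.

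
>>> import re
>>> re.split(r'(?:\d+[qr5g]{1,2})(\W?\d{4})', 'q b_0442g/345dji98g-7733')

Pattern: one or more of a digit, then 1 to 2 of one of [qr5g] (non-capturing group); then optionally a non-word character, then exactly 4 of a digit (captured).
Matches to split on: at [16:24] → '98g-7733'.
Because the pattern has a capturing group, `split` also inserts each captured text between the pieces.

['q b_0442g/345dji', '-7733', '']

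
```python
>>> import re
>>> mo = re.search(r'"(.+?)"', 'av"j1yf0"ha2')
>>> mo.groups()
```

('j1yf0',)

The match spans [2:9] → '"j1yf0"'.
Captured: group 1 = 'j1yf0'.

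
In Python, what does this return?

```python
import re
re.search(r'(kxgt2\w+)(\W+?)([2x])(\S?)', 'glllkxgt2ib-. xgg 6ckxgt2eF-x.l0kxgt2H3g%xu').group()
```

'kxgt2ib-. xg'

The pattern matches the literal 'kxg', then the literal 't2', then one or more of a word character (captured); then one or more of a non-word character (lazy) (captured); then one of [2x] (captured); then optionally a non-whitespace character (captured).
`re.search` tries every starting position until one works.
The match spans [4:16] → 'kxgt2ib-. xg'.
Captured: group 1 = 'kxgt2ib', group 2 = '-. ', group 3 = 'x', group 4 = 'g'.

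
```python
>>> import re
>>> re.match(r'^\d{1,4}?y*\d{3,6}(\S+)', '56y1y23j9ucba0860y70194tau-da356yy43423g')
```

`match` is anchored at position 0; if the pattern doesn't fit there, it returns None.
Here position 0 doesn't satisfy it, so the call returns None.

None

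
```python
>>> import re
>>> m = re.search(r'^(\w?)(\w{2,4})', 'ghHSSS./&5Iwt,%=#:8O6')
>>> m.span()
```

The pattern matches anchored at the start of the string; then optionally a word character (captured); then 2 to 4 of a word character (captured).
`re.search` tries every starting position until one works.
The match spans [0:5] → 'ghHSS'.
Captured: group 1 = 'g', group 2 = 'hHSS'.

(0, 5)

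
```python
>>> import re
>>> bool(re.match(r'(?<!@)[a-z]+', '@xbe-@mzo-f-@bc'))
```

With `match`, the pattern is implicitly anchored at the beginning.
Here the pattern fails at index 0, so the call returns None, and `bool(None)` is False.

False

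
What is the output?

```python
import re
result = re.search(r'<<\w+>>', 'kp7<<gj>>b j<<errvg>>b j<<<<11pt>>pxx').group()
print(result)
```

<<gj>>

`search` walks the string left to right and returns the first match it finds.
The match spans [3:9] → '<<gj>>'.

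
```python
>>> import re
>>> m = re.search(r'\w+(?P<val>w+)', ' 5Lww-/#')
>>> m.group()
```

'5Lww'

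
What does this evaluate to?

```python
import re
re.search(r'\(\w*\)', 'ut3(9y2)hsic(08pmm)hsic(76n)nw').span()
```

(3, 8)

`re.search` tries every starting position until one works.
The match spans [3:8] → '(9y2)'.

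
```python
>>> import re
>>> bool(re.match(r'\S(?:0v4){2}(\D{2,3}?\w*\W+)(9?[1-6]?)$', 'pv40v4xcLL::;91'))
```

This matches a non-whitespace character, then the literal '0v4' repeated 2 times; then 2 to 3 of a non-digit (lazy), then zero or more of a word character, then one or more of a non-word character (captured); then optionally the literal '9', then optionally a character in [1-6] (captured); then anchored at the end.
With `match`, the pattern is implicitly anchored at the beginning.
Here the pattern fails at index 0, so the call returns None, and `bool(None)` is False.

False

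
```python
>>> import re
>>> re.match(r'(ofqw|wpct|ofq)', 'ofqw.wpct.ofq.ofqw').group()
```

With `match`, the pattern is implicitly anchored at the beginning.
The match spans [0:4] → 'ofqw'.

'ofqw'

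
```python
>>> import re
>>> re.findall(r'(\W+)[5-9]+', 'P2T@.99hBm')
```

['@.']

Pattern: one or more of a non-word character (captured); then one or more of a character in [5-9].
Walking the string: at [3:7] match '@.99', group 1 = '@.'.
`findall` collects group 1 from the one match (1 total).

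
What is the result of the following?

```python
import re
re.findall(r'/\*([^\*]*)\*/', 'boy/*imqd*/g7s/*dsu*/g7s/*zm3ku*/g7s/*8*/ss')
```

With a single group, `findall` returns only what that group captured — 4 items.

['imqd', 'dsu', 'zm3ku', '8']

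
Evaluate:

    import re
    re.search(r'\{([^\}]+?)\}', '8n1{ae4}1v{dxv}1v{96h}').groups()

('ae4',)

`search` walks the string left to right and returns the first match it finds.
The match spans [3:8] → '{ae4}'.
Captured: group 1 = 'ae4'.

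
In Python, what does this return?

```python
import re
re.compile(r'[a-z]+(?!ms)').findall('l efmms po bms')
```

`(?!…)`/`(?<!…)` only lets a position through if the neighbouring text does NOT match; no characters are consumed.
With no groups in the pattern, `findall` gives back each whole match — 4 here.

['l', 'efmms', 'po', 'bms']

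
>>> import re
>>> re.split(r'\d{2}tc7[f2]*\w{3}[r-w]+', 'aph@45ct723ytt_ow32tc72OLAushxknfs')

['aph@45ct723ytt_ow', 'hxknfs']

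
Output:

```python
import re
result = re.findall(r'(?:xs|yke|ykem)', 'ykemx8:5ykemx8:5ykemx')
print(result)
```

Alternation isn't longest-match — the leftmost alternative that fits at this position is chosen.
Since nothing is captured, `findall` lists the 3 matched substrings directly.

['yke', 'yke', 'yke']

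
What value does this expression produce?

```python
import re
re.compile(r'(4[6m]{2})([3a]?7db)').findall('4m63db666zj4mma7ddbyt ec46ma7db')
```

[('46m', 'a7db')]

This matches the literal '4', then exactly 2 of one of [6m] (captured); then optionally one of [3a], then the literal '7db' (captured).
Matches: at [24:31] match '46ma7db', groups = ('46m', 'a7db').
With 2 capturing groups, `findall` returns a 2-tuple per match.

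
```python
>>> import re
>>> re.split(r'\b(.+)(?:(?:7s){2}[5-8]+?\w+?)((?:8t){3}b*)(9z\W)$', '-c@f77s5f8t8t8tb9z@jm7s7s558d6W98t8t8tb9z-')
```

['-', 'c@f77s5f8t8t8tb9z@jm', '8t8t8tb', '9z-', '']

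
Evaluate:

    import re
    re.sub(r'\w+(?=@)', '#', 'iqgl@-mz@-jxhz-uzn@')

'#@-#@-jxhz-#@'

The `(?=…)`/`(?<=…)` assertion just peeks at neighbouring text; it doesn't advance the match position.
Each match is replaced by '#'.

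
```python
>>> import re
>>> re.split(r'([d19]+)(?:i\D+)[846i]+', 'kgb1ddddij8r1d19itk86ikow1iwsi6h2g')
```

['kgb', '1dddd', 'r', '1d19', 'kow', '1', 'h2g']

This matches one or more of one of [d19] (captured); then the literal 'i', then one or more of a non-digit (non-capturing group); then one or more of one of [846i].
Matches to split on: at [3:11] → '1ddddij8'; at [12:22] → '1d19itk86i'; at [25:31] → '1iwsi6'.
Because the pattern has a capturing group, `split` also inserts each captured text between the pieces.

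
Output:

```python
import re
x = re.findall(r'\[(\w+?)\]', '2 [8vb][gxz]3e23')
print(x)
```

Walking the string: at [2:7] match '[8vb]', group 1 = '8vb'; at [7:12] match '[gxz]', group 1 = 'gxz'.
One capturing group, so `findall` returns just the captured substring from each match — 2 in all.

['8vb', 'gxz']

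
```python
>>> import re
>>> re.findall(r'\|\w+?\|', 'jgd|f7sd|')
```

['|f7sd|']

Matches: at [3:9] → '|f7sd|'.
No capturing groups, so `findall` returns the 1 full match string.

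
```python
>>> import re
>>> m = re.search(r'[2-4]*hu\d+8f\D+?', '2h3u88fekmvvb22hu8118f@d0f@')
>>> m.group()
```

This matches zero or more of a character in [2-4], then the literal 'hu'; then one or more of a digit, then the literal '8f', then one or more of a non-digit (lazy).
Unlike `match`, `search` isn't anchored — it looks for the pattern anywhere in the string.
The match spans [13:23] → '22hu8118f@'.

'22hu8118f@'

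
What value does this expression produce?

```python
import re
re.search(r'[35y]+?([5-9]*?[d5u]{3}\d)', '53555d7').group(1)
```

'555d7'

The pattern matches one or more of one of [35y] (lazy); then zero or more of a character in [5-9] (lazy), then exactly 3 of one of [d5u], then a digit (captured).
Unlike `match`, `search` isn't anchored — it looks for the pattern anywhere in the string.
The match spans [0:7] → '53555d7'.
Captured: group 1 = '555d7'.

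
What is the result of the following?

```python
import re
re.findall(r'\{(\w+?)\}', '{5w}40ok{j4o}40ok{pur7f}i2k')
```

['5w', 'j4o', 'pur7f']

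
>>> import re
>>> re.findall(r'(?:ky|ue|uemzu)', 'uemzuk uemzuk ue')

['ue', 'ue', 'ue']

Alternation tries branches left to right and keeps the first one that lets the overall match succeed at that position.
No capturing groups, so `findall` returns the 3 full match strings.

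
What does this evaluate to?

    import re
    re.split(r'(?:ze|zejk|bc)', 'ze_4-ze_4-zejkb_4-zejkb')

The regex engine tests alternatives in the order written; an earlier branch that matches wins even if a later one would match more.
Splitting on the pattern gives 5 pieces.

['', '_4-', '_4-', 'jkb_4-', 'jkb']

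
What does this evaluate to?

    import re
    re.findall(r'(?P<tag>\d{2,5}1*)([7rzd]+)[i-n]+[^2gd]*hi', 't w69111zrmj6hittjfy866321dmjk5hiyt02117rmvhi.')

[('69111', 'zr'), ('866321', 'd'), ('02117', 'r')]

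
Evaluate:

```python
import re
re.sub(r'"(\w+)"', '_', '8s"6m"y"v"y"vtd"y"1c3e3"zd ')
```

Matches: at [2:6] → '"6m"'; at [7:10] → '"v"'; at [11:16] → '"vtd"'; at [17:24] → '"1c3e3"'.
`sub` substitutes '_' at each match site.

'8s_y_y_y_zd '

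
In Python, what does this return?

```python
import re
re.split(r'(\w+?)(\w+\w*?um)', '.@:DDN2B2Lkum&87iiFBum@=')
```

Pattern: one or more of a word character (lazy) (captured); then one or more of a word character, then zero or more of a word character (lazy), then the literal 'um' (captured).
With the lazy modifier that quantifier settles for the fewest repetitions that let the rest of the pattern succeed (the atoms after it are unaffected and can still be greedy).
Matches to split on: at [3:13] → 'DDN2B2Lkum'; at [14:22] → '87iiFBum'.
Because the pattern has a capturing group, `split` also inserts each captured text between the pieces.

['.@:', 'D', 'DN2B2Lkum', '&', '8', '7iiFBum', '@=']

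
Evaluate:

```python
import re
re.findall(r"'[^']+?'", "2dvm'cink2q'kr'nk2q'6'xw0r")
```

["'cink2q'", "'nk2q'"]

Matches: at [4:12] → "'cink2q'"; at [14:20] → "'nk2q'".
With no groups in the pattern, `findall` gives back each whole match — 2 here.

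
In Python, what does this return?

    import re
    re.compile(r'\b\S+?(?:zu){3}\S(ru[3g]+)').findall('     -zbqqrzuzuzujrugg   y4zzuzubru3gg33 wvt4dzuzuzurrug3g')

['rugg', 'rug3g']

This matches a word boundary (`\b`, zero-width); then one or more of a non-whitespace character (lazy); then the literal 'zu' repeated 3 times, then a non-whitespace character; then the literal 'ru', then one or more of one of [3g] (captured).
Scanning left to right: at [6:22] match 'zbqqrzuzuzujrugg', group 1 = 'rugg'; at [41:58] match 'wvt4dzuzuzurrug3g', group 1 = 'rug3g'.
`findall` collects group 1 from each match (2 total).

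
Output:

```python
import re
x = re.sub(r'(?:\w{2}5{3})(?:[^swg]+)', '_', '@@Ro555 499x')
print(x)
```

@@_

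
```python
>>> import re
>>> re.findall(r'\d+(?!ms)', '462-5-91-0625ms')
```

['462', '5', '91', '062']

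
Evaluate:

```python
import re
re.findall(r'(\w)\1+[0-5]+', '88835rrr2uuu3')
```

A backreference is literal: `\1` must see the identical characters the first group matched.
Scanning left to right: at [0:5] match '88835', group 1 = '8'; at [5:9] match 'rrr2', group 1 = 'r'; at [9:13] match 'uuu3', group 1 = 'u'.
With a single group, `findall` returns only what that group captured — 3 items.

['8', 'r', 'u']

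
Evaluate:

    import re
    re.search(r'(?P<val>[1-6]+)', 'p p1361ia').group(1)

'1361'

The pattern matches one or more of a character in [1-6] (captured as 'val').
`re.search` scans for the first position where the pattern succeeds.
The match spans [3:7] → '1361'.
Captured: group 1 = '1361'.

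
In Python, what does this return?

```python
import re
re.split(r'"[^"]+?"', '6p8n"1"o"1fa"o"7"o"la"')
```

`split` removes every match and returns the 5 fragments in between.

['6p8n', 'o', 'o', 'o', '']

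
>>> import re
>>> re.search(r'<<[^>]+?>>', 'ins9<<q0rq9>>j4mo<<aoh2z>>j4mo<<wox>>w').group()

'<<q0rq9>>'

`re.search` scans for the first position where the pattern succeeds.
The match spans [4:13] → '<<q0rq9>>'.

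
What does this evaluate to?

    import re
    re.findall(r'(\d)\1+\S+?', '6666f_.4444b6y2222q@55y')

`\1` is not a pattern — it's the concrete string captured by group 1, re-applied verbatim.
Scanning left to right: at [0:5] match '6666f', group 1 = '6'; at [7:12] match '4444b', group 1 = '4'; at [14:19] match '2222q', group 1 = '2'; at [20:23] match '55y', group 1 = '5'.
With a single group, `findall` returns only what that group captured — 4 items.

['6', '4', '2', '5']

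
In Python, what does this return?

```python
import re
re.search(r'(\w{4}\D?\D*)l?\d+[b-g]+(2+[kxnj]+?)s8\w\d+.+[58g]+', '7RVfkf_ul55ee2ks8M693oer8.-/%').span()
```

Pattern: exactly 4 of a word character, then optionally a non-digit, then zero or more of a non-digit (captured); then optionally a literal 'l', then one or more of a digit, then one or more of a character in [b-g]; then one or more of the literal '2', then one or more of one of [kxnj] (lazy) (captured); then the literal 's8', then a word character; then one or more of a digit, then one or more of any character, then one or more of one of [58g].
Unlike `match`, `search` isn't anchored — it looks for the pattern anywhere in the string.
The match spans [0:25] → '7RVfkf_ul55ee2ks8M693oer8'.
Captured: group 1 = '7RVfkf_ul', group 2 = '2k'.

(0, 25)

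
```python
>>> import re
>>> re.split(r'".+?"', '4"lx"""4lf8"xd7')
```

Matches to split on: at [1:5] → '"lx"'; at [5:12] → '""4lf8"'.
The string is cut at each match, leaving 3 pieces.

['4', '', 'xd7']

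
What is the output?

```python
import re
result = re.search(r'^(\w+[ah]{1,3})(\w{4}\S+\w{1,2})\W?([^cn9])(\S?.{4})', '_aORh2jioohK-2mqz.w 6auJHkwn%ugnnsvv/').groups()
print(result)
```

Pattern: anchored at the start of the string; then one or more of a word character, then 1 to 3 of one of [ah] (captured); then exactly 4 of a word character, then one or more of a non-whitespace character, then 1 to 2 of a word character (captured); then optionally a non-word character; then any character except [cn9] (captured); then optionally a non-whitespace character, then exactly 4 of any character (captured).
`search` walks the string left to right and returns the first match it finds.
The match spans [0:26] → '_aORh2jioohK-2mqz.w 6auJHk'.
Captured: group 1 = '_aORh', group 2 = '2jioohK-2mqz.w', group 3 = '6', group 4 = 'auJHk'.

('_aORh', '2jioohK-2mqz.w', '6', 'auJHk')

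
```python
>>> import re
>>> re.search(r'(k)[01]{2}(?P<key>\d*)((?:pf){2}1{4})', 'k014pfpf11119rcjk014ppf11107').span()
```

(0, 12)

This matches a literal 'k' (captured); then exactly 2 of one of [01]; then zero or more of a digit (captured as 'key'); then the literal 'pf' repeated 2 times, then exactly 4 of a literal '1' (captured).
`re.search` tries every starting position until one works.
The match spans [0:12] → 'k014pfpf1111'.
Captured: group 1 = 'k', group 2 = '4', group 3 = 'pfpf1111'.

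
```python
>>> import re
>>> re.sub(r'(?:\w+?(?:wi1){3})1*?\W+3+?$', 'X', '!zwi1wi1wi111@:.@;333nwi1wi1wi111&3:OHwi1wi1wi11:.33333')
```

'!zwi1wi1wi111@:.@;333nwi1wi1wi111&3:X'

Pattern: one or more of a word character (lazy), then the literal 'wi1' repeated 3 times (non-capturing group); then zero or more of the literal '1' (lazy), then one or more of a non-word character, then one or more of a literal '3' (lazy); then anchored at the end.
Matches: at [36:55] → 'OHwi1wi1wi11:.33333'.
Each match is replaced by 'X'.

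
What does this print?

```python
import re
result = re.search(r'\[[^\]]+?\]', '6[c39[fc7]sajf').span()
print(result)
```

The match spans [1:10] → '[c39[fc7]'.

(1, 10)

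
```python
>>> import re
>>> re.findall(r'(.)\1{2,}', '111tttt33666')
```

['1', 't', '6']

A backreference is literal: `\1` must see the identical characters the first group matched.
One capturing group, so `findall` returns just the captured substring from each match — 3 in all.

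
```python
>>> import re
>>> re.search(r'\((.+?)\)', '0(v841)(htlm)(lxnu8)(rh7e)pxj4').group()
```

The `?` after the quantifier makes it lazy — it takes as little as possible before letting the rest of the pattern try.
Unlike `match`, `search` isn't anchored — it looks for the pattern anywhere in the string.
The match spans [1:7] → '(v841)'.
Captured: group 1 = 'v841'.

'(v841)'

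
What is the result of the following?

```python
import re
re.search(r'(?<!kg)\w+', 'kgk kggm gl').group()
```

A negative assertion filters positions out without eating any characters.
The match spans [0:3] → 'kgk'.

'kgk'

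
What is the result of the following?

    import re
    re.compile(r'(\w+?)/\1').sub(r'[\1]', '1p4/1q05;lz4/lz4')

`\1` is not a pattern — it's the concrete string captured by group 1, re-applied verbatim.
Matches: at [9:16] → 'lz4/lz4'.
Each match is replaced using the text its own group 1 captured.

'1p4/1q05;[lz4]'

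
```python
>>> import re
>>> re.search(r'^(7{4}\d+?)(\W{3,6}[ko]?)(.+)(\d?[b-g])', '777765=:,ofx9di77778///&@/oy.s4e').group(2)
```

'=:,o'

Pattern: anchored at the start of the string; then exactly 4 of a literal '7', then one or more of a digit (lazy) (captured); then 3 to 6 of a non-word character, then optionally one of [ko] (captured); then one or more of any character (captured); then optionally a digit, then a character in [b-g] (captured).
Unlike `match`, `search` isn't anchored — it looks for the pattern anywhere in the string.
The match spans [0:32] → '777765=:,ofx9di77778///&@/oy.s4e'.
Captured: group 1 = '777765', group 2 = '=:,o', group 3 = 'fx9di77778///&@/oy.s4', group 4 = 'e'.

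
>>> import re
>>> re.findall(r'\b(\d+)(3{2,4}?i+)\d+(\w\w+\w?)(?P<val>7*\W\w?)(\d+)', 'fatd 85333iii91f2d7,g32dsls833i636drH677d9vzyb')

Pattern: a word boundary (`\b`, zero-width); then one or more of a digit (captured); then 2 to 4 of a literal '3' (lazy), then one or more of a literal 'i' (captured); then one or more of a digit; then a word character, then one or more of a word character, then optionally a word character (captured); then zero or more of the literal '7', then a non-word character, then optionally a word character (captured as 'val'); then one or more of a digit (captured).
`findall` packs the 5 group values into a tuple for every match.

[('853', '33iii', 'f2d7', ',g', '32')]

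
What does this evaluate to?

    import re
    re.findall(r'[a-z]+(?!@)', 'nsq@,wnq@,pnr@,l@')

The negative lookaround is zero-width — it rules out positions where the adjacent text would match, without consuming anything.
Matches: at [0:2] → 'ns'; at [5:7] → 'wn'; at [10:12] → 'pn'.
`findall` yields the raw match text (3 of them) because the pattern has no groups.

['ns', 'wn', 'pn']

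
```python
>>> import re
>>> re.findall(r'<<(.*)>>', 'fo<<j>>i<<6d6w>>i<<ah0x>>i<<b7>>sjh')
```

['j>>i<<6d6w>>i<<ah0x>>i<<b7']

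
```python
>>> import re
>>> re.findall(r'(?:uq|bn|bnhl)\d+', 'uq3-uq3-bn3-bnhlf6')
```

['uq3', 'uq3', 'bn3']

Walking the string: at [0:3] → 'uq3'; at [4:7] → 'uq3'; at [8:11] → 'bn3'.
With no groups in the pattern, `findall` gives back each whole match — 3 here.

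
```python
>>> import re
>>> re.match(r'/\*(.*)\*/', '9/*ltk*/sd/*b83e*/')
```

None

`match` is anchored at position 0; if the pattern doesn't fit there, it returns None.
Here the pattern fails at index 0, so the call returns None.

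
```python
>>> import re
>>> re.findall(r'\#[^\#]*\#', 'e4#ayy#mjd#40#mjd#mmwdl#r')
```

No capturing groups, so `findall` returns the 3 full match strings.

['#ayy#', '#40#', '#mmwdl#']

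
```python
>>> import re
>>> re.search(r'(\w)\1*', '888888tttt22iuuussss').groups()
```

('8',)

The match spans [0:6] → '888888'.
Captured: group 1 = '8'.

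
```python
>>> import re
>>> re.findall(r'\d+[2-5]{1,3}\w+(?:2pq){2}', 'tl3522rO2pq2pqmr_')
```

Since nothing is captured, `findall` lists the 1 matched substring directly.

['3522rO2pq2pq']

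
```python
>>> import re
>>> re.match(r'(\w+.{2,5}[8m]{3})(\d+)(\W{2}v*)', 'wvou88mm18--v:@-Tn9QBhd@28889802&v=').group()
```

Pattern: one or more of a word character, then 2 to 5 of any character, then exactly 3 of one of [8m] (captured); then one or more of a digit (captured); then exactly 2 of a non-word character, then zero or more of the literal 'v' (captured).
`re.match` won't scan ahead — the pattern has to work from the very first character.
The match spans [0:13] → 'wvou88mm18--v'.
Captured: group 1 = 'wvou88mm', group 2 = '18', group 3 = '--v'.

'wvou88mm18--v'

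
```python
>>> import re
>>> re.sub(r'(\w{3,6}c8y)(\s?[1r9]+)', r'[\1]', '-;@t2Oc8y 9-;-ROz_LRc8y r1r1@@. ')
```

'-;@[t2Oc8y]-;-[ROz_LRc8y]@@. '

The pattern matches 3 to 6 of a word character, then the literal 'c8y' (captured); then optionally whitespace, then one or more of one of [1r9] (captured).
Matches: at [3:11] → 't2Oc8y 9'; at [14:28] → 'ROz_LRc8y r1r1'.
The replacement refers to a captured group, so each match is rewritten using its own captured text.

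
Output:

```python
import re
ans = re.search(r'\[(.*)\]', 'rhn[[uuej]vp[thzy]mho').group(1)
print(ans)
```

[uuej]vp[thzy

Unlike `match`, `search` isn't anchored — it looks for the pattern anywhere in the string.
The match spans [3:18] → '[[uuej]vp[thzy]'.
Captured: group 1 = '[uuej]vp[thzy'.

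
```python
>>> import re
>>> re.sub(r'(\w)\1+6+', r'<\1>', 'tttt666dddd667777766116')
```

A backreference is literal: `\1` must see the identical characters the first group matched.
Each match is replaced using the text its own group 1 captured.

'<t><d><7><1>'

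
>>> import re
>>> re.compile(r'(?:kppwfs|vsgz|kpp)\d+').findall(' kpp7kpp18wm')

['kpp7', 'kpp18']

Matches: at [1:5] → 'kpp7'; at [5:10] → 'kpp18'.
`findall` yields the raw match text (2 of them) because the pattern has no groups.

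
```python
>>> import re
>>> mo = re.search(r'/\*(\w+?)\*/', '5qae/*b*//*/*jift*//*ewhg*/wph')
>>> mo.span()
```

(4, 9)

`re.search` tries every starting position until one works.
The match spans [4:9] → '/*b*/'.
Captured: group 1 = 'b'.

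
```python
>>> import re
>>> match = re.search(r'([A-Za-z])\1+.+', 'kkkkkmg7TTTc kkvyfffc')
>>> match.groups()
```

('k',)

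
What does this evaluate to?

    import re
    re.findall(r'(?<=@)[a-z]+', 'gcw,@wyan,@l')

['wyan', 'l']

Because the assertion is zero-width, the text it checks is not consumed and won't appear in the result.
Walking the string: at [5:9] → 'wyan'; at [11:12] → 'l'.
`findall` yields the raw match text (2 of them) because the pattern has no groups.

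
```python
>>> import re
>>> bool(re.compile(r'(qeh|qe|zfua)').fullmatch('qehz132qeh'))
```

`re.fullmatch` requires the pattern to consume the entire string.
Here the string isn't matched end-to-end, so the call returns None, and `bool(None)` is False.

False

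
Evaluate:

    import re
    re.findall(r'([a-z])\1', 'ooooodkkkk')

`\1` has to match the exact text group 1 already captured.
With a single group, `findall` returns only what that group captured — 4 items.

['o', 'o', 'k', 'k']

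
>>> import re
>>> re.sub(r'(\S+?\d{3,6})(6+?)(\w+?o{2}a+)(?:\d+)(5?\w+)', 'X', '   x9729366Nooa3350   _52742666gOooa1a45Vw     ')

'   X   X     '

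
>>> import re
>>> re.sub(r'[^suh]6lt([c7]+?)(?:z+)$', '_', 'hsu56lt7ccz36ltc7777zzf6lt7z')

Pattern: any character except [suh], then the literal '6lt'; then one or more of one of [c7] (lazy) (captured); then one or more of a literal 'z' (non-capturing group); then anchored at the end.
Each match is replaced by '_'.

'hsu56lt7ccz36ltc7777zz_'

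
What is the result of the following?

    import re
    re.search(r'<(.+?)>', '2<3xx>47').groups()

('3xx',)

`search` walks the string left to right and returns the first match it finds.
The match spans [1:6] → '<3xx>'.
Captured: group 1 = '3xx'.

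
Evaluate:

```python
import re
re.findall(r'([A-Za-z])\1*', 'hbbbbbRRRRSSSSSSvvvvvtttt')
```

['h', 'b', 'R', 'S', 'v', 't']

`\1` has to match the exact text group 1 already captured.
One capturing group, so `findall` returns just the captured substring from each match — 6 in all.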